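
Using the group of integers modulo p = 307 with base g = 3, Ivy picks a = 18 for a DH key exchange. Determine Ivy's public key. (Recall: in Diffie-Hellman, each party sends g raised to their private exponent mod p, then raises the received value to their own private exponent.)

304

Public value = 3^18 (mod 307).
3^1 ≡ 3 (mod 307)
3^2 = (3^1)^2 ≡ 3^2 = 9 ≡ 9 (mod 307)
3^4 = (3^2)^2 ≡ 9^2 = 81 ≡ 81 (mod 307)
3^8 = (3^4)^2 ≡ 81^2 = 6561 ≡ 114 (mod 307)
3^16 = (3^8)^2 ≡ 114^2 = 12996 ≡ 102 (mod 307)
3^18 = 3^16 · 3^2 ≡ 102 · 9 ≡ 304 (mod 307).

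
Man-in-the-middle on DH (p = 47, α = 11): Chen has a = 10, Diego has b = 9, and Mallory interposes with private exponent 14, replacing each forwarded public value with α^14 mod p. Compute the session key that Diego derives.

Diego receives Mallory's public value M = 11^14 mod 47 instead of the honest one.
11^1 ≡ 11 (mod 47)
11^2 = (11^1)^2 ≡ 11^2 = 121 ≡ 27 (mod 47)
11^4 = (11^2)^2 ≡ 27^2 = 729 ≡ 24 (mod 47)
11^8 = (11^4)^2 ≡ 24^2 = 576 ≡ 12 (mod 47)
11^14 = 11^8 · 11^4 · 11^2 ≡ 12 · 24 · 27 ≡ 21 (mod 47).
So M = 21. Diego computes K = M^9 mod 47.
21^1 ≡ 21 (mod 47)
21^2 = (21^1)^2 ≡ 21^2 = 441 ≡ 18 (mod 47)
21^4 = (21^2)^2 ≡ 18^2 = 324 ≡ 42 (mod 47)
21^8 = (21^4)^2 ≡ 42^2 = 1764 ≡ 25 (mod 47)
21^9 = 21^8 · 21^1 ≡ 25 · 21 ≡ 8 (mod 47).

8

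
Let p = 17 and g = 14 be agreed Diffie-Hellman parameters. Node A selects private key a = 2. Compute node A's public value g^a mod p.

Public value = 14^2 mod 17.
14^1 ≡ 14 (mod 17)
14^2 = (14^1)^2 ≡ 14^2 = 196 ≡ 9 (mod 17)

9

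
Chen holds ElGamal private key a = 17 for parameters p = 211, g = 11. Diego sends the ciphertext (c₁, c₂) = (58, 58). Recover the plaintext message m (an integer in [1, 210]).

123

Shared mask s = c₁^a mod p = 58^17 mod 211.
58^1 ≡ 58 (mod 211)
58^2 = (58^1)^2 ≡ 58^2 = 3364 ≡ 199 (mod 211)
58^4 = (58^2)^2 ≡ 199^2 = 39601 ≡ 144 (mod 211)
58^8 = (58^4)^2 ≡ 144^2 = 20736 ≡ 58 (mod 211)
58^16 = (58^8)^2 ≡ 58^2 = 3364 ≡ 199 (mod 211)
58^17 = 58^16 · 58^1 ≡ 199 · 58 ≡ 148 (mod 211).
So s = 148; s⁻¹ ≡ 144 (mod 211).
m = c₂ · s⁻¹ mod 211 = 58 · 144 mod 211 = 123.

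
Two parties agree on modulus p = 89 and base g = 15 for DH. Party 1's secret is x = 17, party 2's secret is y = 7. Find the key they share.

3

Party 1 sends A = g^x mod p = 15^17 mod 89.
15^1 ≡ 15 (mod 89)
15^2 = (15^1)^2 ≡ 15^2 = 225 ≡ 47 (mod 89)
15^4 = (15^2)^2 ≡ 47^2 = 2209 ≡ 73 (mod 89)
15^8 = (15^4)^2 ≡ 73^2 = 5329 ≡ 78 (mod 89)
15^16 = (15^8)^2 ≡ 78^2 = 6084 ≡ 32 (mod 89)
15^17 = 15^16 · 15^1 ≡ 32 · 15 ≡ 35 (mod 89).
So A = 35. Party 2 then computes K = A^y mod p = 35^7 mod 89.
35^1 ≡ 35 (mod 89)
35^2 = (35^1)^2 ≡ 35^2 = 1225 ≡ 68 (mod 89)
35^4 = (35^2)^2 ≡ 68^2 = 4624 ≡ 85 (mod 89)
35^7 = 35^4 · 35^2 · 35^1 ≡ 85 · 68 · 35 ≡ 3 (mod 89).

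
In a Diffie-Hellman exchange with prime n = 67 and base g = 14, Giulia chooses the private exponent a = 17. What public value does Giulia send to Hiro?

9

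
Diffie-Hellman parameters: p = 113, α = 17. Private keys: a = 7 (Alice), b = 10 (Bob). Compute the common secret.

Bob sends B = α^b mod p = 17^10 mod 113.
17^1 ≡ 17 (mod 113)
17^2 = (17^1)^2 ≡ 17^2 = 289 ≡ 63 (mod 113)
17^4 = (17^2)^2 ≡ 63^2 = 3969 ≡ 14 (mod 113)
17^8 = (17^4)^2 ≡ 14^2 = 196 ≡ 83 (mod 113)
17^10 = 17^8 · 17^2 ≡ 83 · 63 ≡ 31 (mod 113).
So B = 31. Alice then computes K = B^a mod p = 31^7 mod 113.
31^1 ≡ 31 (mod 113)
31^2 = (31^1)^2 ≡ 31^2 = 961 ≡ 57 (mod 113)
31^4 = (31^2)^2 ≡ 57^2 = 3249 ≡ 85 (mod 113)
31^7 = 31^4 · 31^2 · 31^1 ≡ 85 · 57 · 31 ≡ 18 (mod 113).

18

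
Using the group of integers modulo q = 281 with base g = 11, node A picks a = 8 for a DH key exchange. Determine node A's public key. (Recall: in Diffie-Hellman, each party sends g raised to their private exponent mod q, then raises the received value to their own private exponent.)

279

Public value = 11^8 mod 281.
11^1 ≡ 11 (mod 281)
11^2 = (11^1)^2 ≡ 11^2 = 121 ≡ 121 (mod 281)
11^4 = (11^2)^2 ≡ 121^2 = 14641 ≡ 29 (mod 281)
11^8 = (11^4)^2 ≡ 29^2 = 841 ≡ 279 (mod 281)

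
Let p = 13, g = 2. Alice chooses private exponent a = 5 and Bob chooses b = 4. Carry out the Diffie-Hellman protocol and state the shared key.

9

Alice sends A = g^a mod p = 2^5 mod 13.
2^1 ≡ 2 (mod 13)
2^2 = (2^1)^2 ≡ 2^2 = 4 ≡ 4 (mod 13)
2^4 = (2^2)^2 ≡ 4^2 = 16 ≡ 3 (mod 13)
2^5 = 2^4 · 2^1 ≡ 3 · 2 ≡ 6 (mod 13).
So A = 6. Bob then computes K = A^b mod p = 6^4 mod 13.
6^1 ≡ 6 (mod 13)
6^2 = (6^1)^2 ≡ 6^2 = 36 ≡ 10 (mod 13)
6^4 = (6^2)^2 ≡ 10^2 = 100 ≡ 9 (mod 13)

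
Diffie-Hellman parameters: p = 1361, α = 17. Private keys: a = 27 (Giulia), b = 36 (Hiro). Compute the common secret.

Hiro sends B = α^b mod p = 17^36 mod 1361.
17^1 ≡ 17 (mod 1361)
17^2 = (17^1)^2 ≡ 17^2 = 289 ≡ 289 (mod 1361)
17^4 = (17^2)^2 ≡ 289^2 = 83521 ≡ 500 (mod 1361)
17^8 = (17^4)^2 ≡ 500^2 = 250000 ≡ 937 (mod 1361)
17^16 = (17^8)^2 ≡ 937^2 = 877969 ≡ 124 (mod 1361)
17^32 = (17^16)^2 ≡ 124^2 = 15376 ≡ 405 (mod 1361)
17^36 = 17^32 · 17^4 ≡ 405 · 500 ≡ 1072 (mod 1361).
So B = 1072. Giulia then computes K = B^a mod p = 1072^27 mod 1361.
1072^1 ≡ 1072 (mod 1361)
1072^2 = (1072^1)^2 ≡ 1072^2 = 1149184 ≡ 500 (mod 1361)
1072^4 = (1072^2)^2 ≡ 500^2 = 250000 ≡ 937 (mod 1361)
1072^8 = (1072^4)^2 ≡ 937^2 = 877969 ≡ 124 (mod 1361)
1072^16 = (1072^8)^2 ≡ 124^2 = 15376 ≡ 405 (mod 1361)
1072^27 = 1072^16 · 1072^8 · 1072^2 · 1072^1 ≡ 405 · 124 · 500 · 1072 ≡ 755 (mod 1361).

755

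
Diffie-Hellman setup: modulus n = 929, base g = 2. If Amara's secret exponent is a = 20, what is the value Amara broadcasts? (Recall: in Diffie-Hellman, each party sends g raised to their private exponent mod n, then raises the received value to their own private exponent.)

664

Public value = 2^20 (mod 929).
2^1 ≡ 2 (mod 929)
2^2 = (2^1)^2 ≡ 2^2 = 4 ≡ 4 (mod 929)
2^4 = (2^2)^2 ≡ 4^2 = 16 ≡ 16 (mod 929)
2^8 = (2^4)^2 ≡ 16^2 = 256 ≡ 256 (mod 929)
2^16 = (2^8)^2 ≡ 256^2 = 65536 ≡ 506 (mod 929)
2^20 = 2^16 · 2^4 ≡ 506 · 16 ≡ 664 (mod 929).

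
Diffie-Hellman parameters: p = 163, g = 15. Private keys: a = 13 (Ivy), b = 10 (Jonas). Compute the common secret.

Ivy sends A = g^a mod p = 15^13 mod 163.
15^1 ≡ 15 (mod 163)
15^2 = (15^1)^2 ≡ 15^2 = 225 ≡ 62 (mod 163)
15^4 = (15^2)^2 ≡ 62^2 = 3844 ≡ 95 (mod 163)
15^8 = (15^4)^2 ≡ 95^2 = 9025 ≡ 60 (mod 163)
15^13 = 15^8 · 15^4 · 15^1 ≡ 60 · 95 · 15 ≡ 88 (mod 163).
So A = 88. Jonas then computes K = A^b mod p = 88^10 mod 163.
88^1 ≡ 88 (mod 163)
88^2 = (88^1)^2 ≡ 88^2 = 7744 ≡ 83 (mod 163)
88^4 = (88^2)^2 ≡ 83^2 = 6889 ≡ 43 (mod 163)
88^8 = (88^4)^2 ≡ 43^2 = 1849 ≡ 56 (mod 163)
88^10 = 88^8 · 88^2 ≡ 56 · 83 ≡ 84 (mod 163).

84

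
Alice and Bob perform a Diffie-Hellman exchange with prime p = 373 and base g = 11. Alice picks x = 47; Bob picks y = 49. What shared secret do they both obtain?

Bob sends B = g^y mod p = 11^49 mod 373.
11^1 ≡ 11 (mod 373)
11^2 = (11^1)^2 ≡ 11^2 = 121 ≡ 121 (mod 373)
11^4 = (11^2)^2 ≡ 121^2 = 14641 ≡ 94 (mod 373)
11^8 = (11^4)^2 ≡ 94^2 = 8836 ≡ 257 (mod 373)
11^16 = (11^8)^2 ≡ 257^2 = 66049 ≡ 28 (mod 373)
11^32 = (11^16)^2 ≡ 28^2 = 784 ≡ 38 (mod 373)
11^49 = 11^32 · 11^16 · 11^1 ≡ 38 · 28 · 11 ≡ 141 (mod 373).
So B = 141. Alice then computes K = B^x mod p = 141^47 mod 373.
141^1 ≡ 141 (mod 373)
141^2 = (141^1)^2 ≡ 141^2 = 19881 ≡ 112 (mod 373)
141^4 = (141^2)^2 ≡ 112^2 = 12544 ≡ 235 (mod 373)
141^8 = (141^4)^2 ≡ 235^2 = 55225 ≡ 21 (mod 373)
141^16 = (141^8)^2 ≡ 21^2 = 441 ≡ 68 (mod 373)
141^32 = (141^16)^2 ≡ 68^2 = 4624 ≡ 148 (mod 373)
141^47 = 141^32 · 141^8 · 141^4 · 141^2 · 141^1 ≡ 148 · 21 · 235 · 112 · 141 ≡ 201 (mod 373).

201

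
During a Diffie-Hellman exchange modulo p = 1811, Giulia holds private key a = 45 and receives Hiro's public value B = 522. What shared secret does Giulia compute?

1545

Shared key K = 522^45 mod 1811.
522^1 ≡ 522 (mod 1811)
522^2 = (522^1)^2 ≡ 522^2 = 272484 ≡ 834 (mod 1811)
522^4 = (522^2)^2 ≡ 834^2 = 695556 ≡ 132 (mod 1811)
522^8 = (522^4)^2 ≡ 132^2 = 17424 ≡ 1125 (mod 1811)
522^16 = (522^8)^2 ≡ 1125^2 = 1265625 ≡ 1547 (mod 1811)
522^32 = (522^16)^2 ≡ 1547^2 = 2393209 ≡ 878 (mod 1811)
522^45 = 522^32 · 522^8 · 522^4 · 522^1 ≡ 878 · 1125 · 132 · 522 ≡ 1545 (mod 1811).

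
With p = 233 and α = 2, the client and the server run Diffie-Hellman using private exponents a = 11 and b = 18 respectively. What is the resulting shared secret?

The client sends A = α^a mod p = 2^11 mod 233.
2^1 ≡ 2 (mod 233)
2^2 = (2^1)^2 ≡ 2^2 = 4 ≡ 4 (mod 233)
2^4 = (2^2)^2 ≡ 4^2 = 16 ≡ 16 (mod 233)
2^8 = (2^4)^2 ≡ 16^2 = 256 ≡ 23 (mod 233)
2^11 = 2^8 · 2^2 · 2^1 ≡ 23 · 4 · 2 ≡ 184 (mod 233).
So A = 184. The server then computes K = A^b mod p = 184^18 mod 233.
184^1 ≡ 184 (mod 233)
184^2 = (184^1)^2 ≡ 184^2 = 33856 ≡ 71 (mod 233)
184^4 = (184^2)^2 ≡ 71^2 = 5041 ≡ 148 (mod 233)
184^8 = (184^4)^2 ≡ 148^2 = 21904 ≡ 2 (mod 233)
184^16 = (184^8)^2 ≡ 2^2 = 4 ≡ 4 (mod 233)
184^18 = 184^16 · 184^2 ≡ 4 · 71 ≡ 51 (mod 233).

51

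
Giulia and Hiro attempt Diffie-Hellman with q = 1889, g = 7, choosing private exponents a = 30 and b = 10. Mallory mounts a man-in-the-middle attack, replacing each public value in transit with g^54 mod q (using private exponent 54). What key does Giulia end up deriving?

1643

Giulia receives Mallory's public value M = 7^54 mod 1889 instead of the honest one.
7^1 ≡ 7 (mod 1889)
7^2 = (7^1)^2 ≡ 7^2 = 49 ≡ 49 (mod 1889)
7^4 = (7^2)^2 ≡ 49^2 = 2401 ≡ 512 (mod 1889)
7^8 = (7^4)^2 ≡ 512^2 = 262144 ≡ 1462 (mod 1889)
7^16 = (7^8)^2 ≡ 1462^2 = 2137444 ≡ 985 (mod 1889)
7^32 = (7^16)^2 ≡ 985^2 = 970225 ≡ 1168 (mod 1889)
7^54 = 7^32 · 7^16 · 7^4 · 7^2 ≡ 1168 · 985 · 512 · 49 ≡ 391 (mod 1889).
So M = 391. Giulia computes K = M^30 mod 1889.
391^1 ≡ 391 (mod 1889)
391^2 = (391^1)^2 ≡ 391^2 = 152881 ≡ 1761 (mod 1889)
391^4 = (391^2)^2 ≡ 1761^2 = 3101121 ≡ 1272 (mod 1889)
391^8 = (391^4)^2 ≡ 1272^2 = 1617984 ≡ 1000 (mod 1889)
391^16 = (391^8)^2 ≡ 1000^2 = 1000000 ≡ 719 (mod 1889)
391^30 = 391^16 · 391^8 · 391^4 · 391^2 ≡ 719 · 1000 · 1272 · 1761 ≡ 1643 (mod 1889).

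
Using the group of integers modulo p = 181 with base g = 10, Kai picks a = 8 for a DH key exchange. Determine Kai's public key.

34

Public value = 10^8 (mod 181).
10^1 ≡ 10 (mod 181)
10^2 = (10^1)^2 ≡ 10^2 = 100 ≡ 100 (mod 181)
10^4 = (10^2)^2 ≡ 100^2 = 10000 ≡ 45 (mod 181)
10^8 = (10^4)^2 ≡ 45^2 = 2025 ≡ 34 (mod 181)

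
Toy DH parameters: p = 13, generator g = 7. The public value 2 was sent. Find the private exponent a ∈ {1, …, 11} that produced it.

11

Try successive powers of 7 modulo 13:
7^1 ≡ 7
7^2 ≡ 10
7^3 ≡ 5
7^4 ≡ 9
7^5 ≡ 11
7^6 ≡ 12
7^7 ≡ 6
7^8 ≡ 3
7^9 ≡ 8
7^10 ≡ 4
7^11 ≡ 2
Found: a = 11.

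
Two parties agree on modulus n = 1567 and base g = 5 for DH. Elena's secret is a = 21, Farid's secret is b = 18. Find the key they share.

Farid sends B = g^b mod n = 5^18 mod 1567.
5^1 ≡ 5 (mod 1567)
5^2 = (5^1)^2 ≡ 5^2 = 25 ≡ 25 (mod 1567)
5^4 = (5^2)^2 ≡ 25^2 = 625 ≡ 625 (mod 1567)
5^8 = (5^4)^2 ≡ 625^2 = 390625 ≡ 442 (mod 1567)
5^16 = (5^8)^2 ≡ 442^2 = 195364 ≡ 1056 (mod 1567)
5^18 = 5^16 · 5^2 ≡ 1056 · 25 ≡ 1328 (mod 1567).
So B = 1328. Elena then computes K = B^a mod n = 1328^21 mod 1567.
1328^1 ≡ 1328 (mod 1567)
1328^2 = (1328^1)^2 ≡ 1328^2 = 1763584 ≡ 709 (mod 1567)
1328^4 = (1328^2)^2 ≡ 709^2 = 502681 ≡ 1241 (mod 1567)
1328^8 = (1328^4)^2 ≡ 1241^2 = 1540081 ≡ 1287 (mod 1567)
1328^16 = (1328^8)^2 ≡ 1287^2 = 1656369 ≡ 50 (mod 1567)
1328^21 = 1328^16 · 1328^4 · 1328^1 ≡ 50 · 1241 · 1328 ≡ 138 (mod 1567).

138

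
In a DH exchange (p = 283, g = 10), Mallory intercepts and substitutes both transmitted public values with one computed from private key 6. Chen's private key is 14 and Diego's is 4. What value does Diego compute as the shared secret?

Diego receives Mallory's public value M = 10^6 mod 283 instead of the honest one.
10^1 ≡ 10 (mod 283)
10^2 = (10^1)^2 ≡ 10^2 = 100 ≡ 100 (mod 283)
10^4 = (10^2)^2 ≡ 100^2 = 10000 ≡ 95 (mod 283)
10^6 = 10^4 · 10^2 ≡ 95 · 100 ≡ 161 (mod 283).
So M = 161. Diego computes K = M^4 mod 283.
161^1 ≡ 161 (mod 283)
161^2 = (161^1)^2 ≡ 161^2 = 25921 ≡ 168 (mod 283)
161^4 = (161^2)^2 ≡ 168^2 = 28224 ≡ 207 (mod 283)

207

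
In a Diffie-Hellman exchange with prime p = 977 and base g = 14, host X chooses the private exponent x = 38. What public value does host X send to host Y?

318

Public value = 14^38 mod 977.
14^1 ≡ 14 (mod 977)
14^2 = (14^1)^2 ≡ 14^2 = 196 ≡ 196 (mod 977)
14^4 = (14^2)^2 ≡ 196^2 = 38416 ≡ 313 (mod 977)
14^8 = (14^4)^2 ≡ 313^2 = 97969 ≡ 269 (mod 977)
14^16 = (14^8)^2 ≡ 269^2 = 72361 ≡ 63 (mod 977)
14^32 = (14^16)^2 ≡ 63^2 = 3969 ≡ 61 (mod 977)
14^38 = 14^32 · 14^4 · 14^2 ≡ 61 · 313 · 196 ≡ 318 (mod 977).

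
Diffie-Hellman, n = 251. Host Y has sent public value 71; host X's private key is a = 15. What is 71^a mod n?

151

Shared key K = 71^15 mod 251.
71^1 ≡ 71 (mod 251)
71^2 = (71^1)^2 ≡ 71^2 = 5041 ≡ 21 (mod 251)
71^4 = (71^2)^2 ≡ 21^2 = 441 ≡ 190 (mod 251)
71^8 = (71^4)^2 ≡ 190^2 = 36100 ≡ 207 (mod 251)
71^15 = 71^8 · 71^4 · 71^2 · 71^1 ≡ 207 · 190 · 21 · 71 ≡ 151 (mod 251).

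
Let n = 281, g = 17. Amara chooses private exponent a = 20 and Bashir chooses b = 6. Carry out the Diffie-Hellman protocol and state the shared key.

249

Bashir sends B = g^b mod n = 17^6 mod 281.
17^1 ≡ 17 (mod 281)
17^2 = (17^1)^2 ≡ 17^2 = 289 ≡ 8 (mod 281)
17^4 = (17^2)^2 ≡ 8^2 = 64 ≡ 64 (mod 281)
17^6 = 17^4 · 17^2 ≡ 64 · 8 ≡ 231 (mod 281).
So B = 231. Amara then computes K = B^a mod n = 231^20 mod 281.
231^1 ≡ 231 (mod 281)
231^2 = (231^1)^2 ≡ 231^2 = 53361 ≡ 252 (mod 281)
231^4 = (231^2)^2 ≡ 252^2 = 63504 ≡ 279 (mod 281)
231^8 = (231^4)^2 ≡ 279^2 = 77841 ≡ 4 (mod 281)
231^16 = (231^8)^2 ≡ 4^2 = 16 ≡ 16 (mod 281)
231^20 = 231^16 · 231^4 ≡ 16 · 279 ≡ 249 (mod 281).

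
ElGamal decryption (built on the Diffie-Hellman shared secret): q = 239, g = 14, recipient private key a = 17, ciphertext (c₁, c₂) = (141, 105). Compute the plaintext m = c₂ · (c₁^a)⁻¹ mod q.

Shared mask s = c₁^a mod q = 141^17 mod 239.
141^1 ≡ 141 (mod 239)
141^2 = (141^1)^2 ≡ 141^2 = 19881 ≡ 44 (mod 239)
141^4 = (141^2)^2 ≡ 44^2 = 1936 ≡ 24 (mod 239)
141^8 = (141^4)^2 ≡ 24^2 = 576 ≡ 98 (mod 239)
141^16 = (141^8)^2 ≡ 98^2 = 9604 ≡ 44 (mod 239)
141^17 = 141^16 · 141^1 ≡ 44 · 141 ≡ 229 (mod 239).
So s = 229; s⁻¹ ≡ 215 (mod 239).
m = c₂ · s⁻¹ mod 239 = 105 · 215 mod 239 = 109.

109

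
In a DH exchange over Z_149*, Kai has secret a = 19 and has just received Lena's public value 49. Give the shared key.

142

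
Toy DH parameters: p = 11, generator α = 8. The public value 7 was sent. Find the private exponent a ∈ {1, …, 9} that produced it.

9

Try successive powers of 8 modulo 11:
8^1 ≡ 8
8^2 ≡ 9
8^3 ≡ 6
8^4 ≡ 4
8^5 ≡ 10
8^6 ≡ 3
8^7 ≡ 2
8^8 ≡ 5
8^9 ≡ 7
Found: a = 9.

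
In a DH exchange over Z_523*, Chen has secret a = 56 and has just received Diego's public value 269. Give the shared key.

64

Shared key K = 269^56 mod 523.
269^1 ≡ 269 (mod 523)
269^2 = (269^1)^2 ≡ 269^2 = 72361 ≡ 187 (mod 523)
269^4 = (269^2)^2 ≡ 187^2 = 34969 ≡ 451 (mod 523)
269^8 = (269^4)^2 ≡ 451^2 = 203401 ≡ 477 (mod 523)
269^16 = (269^8)^2 ≡ 477^2 = 227529 ≡ 24 (mod 523)
269^32 = (269^16)^2 ≡ 24^2 = 576 ≡ 53 (mod 523)
269^56 = 269^32 · 269^16 · 269^8 ≡ 53 · 24 · 477 ≡ 64 (mod 523).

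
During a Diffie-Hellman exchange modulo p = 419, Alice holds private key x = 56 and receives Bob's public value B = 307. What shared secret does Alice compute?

Shared key K = 307^56 mod 419.
307^1 ≡ 307 (mod 419)
307^2 = (307^1)^2 ≡ 307^2 = 94249 ≡ 393 (mod 419)
307^4 = (307^2)^2 ≡ 393^2 = 154449 ≡ 257 (mod 419)
307^8 = (307^4)^2 ≡ 257^2 = 66049 ≡ 266 (mod 419)
307^16 = (307^8)^2 ≡ 266^2 = 70756 ≡ 364 (mod 419)
307^32 = (307^16)^2 ≡ 364^2 = 132496 ≡ 92 (mod 419)
307^56 = 307^32 · 307^16 · 307^8 ≡ 92 · 364 · 266 ≡ 287 (mod 419).

287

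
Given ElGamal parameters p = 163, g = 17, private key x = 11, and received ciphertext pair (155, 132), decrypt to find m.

133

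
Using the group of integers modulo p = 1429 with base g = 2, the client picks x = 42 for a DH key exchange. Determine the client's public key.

1428

Public value = 2^42 mod 1429.
2^1 ≡ 2 (mod 1429)
2^2 = (2^1)^2 ≡ 2^2 = 4 ≡ 4 (mod 1429)
2^4 = (2^2)^2 ≡ 4^2 = 16 ≡ 16 (mod 1429)
2^8 = (2^4)^2 ≡ 16^2 = 256 ≡ 256 (mod 1429)
2^16 = (2^8)^2 ≡ 256^2 = 65536 ≡ 1231 (mod 1429)
2^32 = (2^16)^2 ≡ 1231^2 = 1515361 ≡ 621 (mod 1429)
2^42 = 2^32 · 2^8 · 2^2 ≡ 621 · 256 · 4 ≡ 1428 (mod 1429).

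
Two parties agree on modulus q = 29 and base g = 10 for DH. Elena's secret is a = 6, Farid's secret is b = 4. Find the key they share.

Elena sends A = g^a mod q = 10^6 mod 29.
10^1 ≡ 10 (mod 29)
10^2 = (10^1)^2 ≡ 10^2 = 100 ≡ 13 (mod 29)
10^4 = (10^2)^2 ≡ 13^2 = 169 ≡ 24 (mod 29)
10^6 = 10^4 · 10^2 ≡ 24 · 13 ≡ 22 (mod 29).
So A = 22. Farid then computes K = A^b mod q = 22^4 mod 29.
22^1 ≡ 22 (mod 29)
22^2 = (22^1)^2 ≡ 22^2 = 484 ≡ 20 (mod 29)
22^4 = (22^2)^2 ≡ 20^2 = 400 ≡ 23 (mod 29)

23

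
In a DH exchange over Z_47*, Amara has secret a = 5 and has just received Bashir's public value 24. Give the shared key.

Shared key K = 24^5 mod 47.
24^1 ≡ 24 (mod 47)
24^2 = (24^1)^2 ≡ 24^2 = 576 ≡ 12 (mod 47)
24^4 = (24^2)^2 ≡ 12^2 = 144 ≡ 3 (mod 47)
24^5 = 24^4 · 24^1 ≡ 3 · 24 ≡ 25 (mod 47).

25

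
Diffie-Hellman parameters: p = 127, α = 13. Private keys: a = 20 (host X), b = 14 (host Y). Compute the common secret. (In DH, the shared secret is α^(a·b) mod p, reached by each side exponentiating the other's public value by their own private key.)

52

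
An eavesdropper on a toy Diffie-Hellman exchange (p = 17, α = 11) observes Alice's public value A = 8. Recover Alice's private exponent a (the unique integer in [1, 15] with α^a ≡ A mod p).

Try successive powers of 11 modulo 17:
11^1 ≡ 11
11^2 ≡ 2
11^3 ≡ 5
11^4 ≡ 4
11^5 ≡ 10
11^6 ≡ 8
Found: a = 6.

6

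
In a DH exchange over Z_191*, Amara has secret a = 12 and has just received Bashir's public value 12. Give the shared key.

67

Shared key K = 12^12 mod 191.
12^1 ≡ 12 (mod 191)
12^2 = (12^1)^2 ≡ 12^2 = 144 ≡ 144 (mod 191)
12^4 = (12^2)^2 ≡ 144^2 = 20736 ≡ 108 (mod 191)
12^8 = (12^4)^2 ≡ 108^2 = 11664 ≡ 13 (mod 191)
12^12 = 12^8 · 12^4 ≡ 13 · 108 ≡ 67 (mod 191).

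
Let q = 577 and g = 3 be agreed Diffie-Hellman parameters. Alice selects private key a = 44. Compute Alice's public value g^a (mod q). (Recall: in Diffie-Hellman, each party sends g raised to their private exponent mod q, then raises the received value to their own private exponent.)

Public value = 3^44 (mod 577).
3^1 ≡ 3 (mod 577)
3^2 = (3^1)^2 ≡ 3^2 = 9 ≡ 9 (mod 577)
3^4 = (3^2)^2 ≡ 9^2 = 81 ≡ 81 (mod 577)
3^8 = (3^4)^2 ≡ 81^2 = 6561 ≡ 214 (mod 577)
3^16 = (3^8)^2 ≡ 214^2 = 45796 ≡ 213 (mod 577)
3^32 = (3^16)^2 ≡ 213^2 = 45369 ≡ 363 (mod 577)
3^44 = 3^32 · 3^8 · 3^4 ≡ 363 · 214 · 81 ≡ 57 (mod 577).

57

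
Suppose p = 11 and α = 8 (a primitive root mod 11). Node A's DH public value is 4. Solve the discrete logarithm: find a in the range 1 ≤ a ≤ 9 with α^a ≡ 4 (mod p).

4

Try successive powers of 8 modulo 11:
8^1 ≡ 8
8^2 ≡ 9
8^3 ≡ 6
8^4 ≡ 4
Found: a = 4.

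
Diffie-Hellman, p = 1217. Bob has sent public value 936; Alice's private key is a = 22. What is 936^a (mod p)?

Shared key K = 936^22 mod 1217.
936^1 ≡ 936 (mod 1217)
936^2 = (936^1)^2 ≡ 936^2 = 876096 ≡ 1073 (mod 1217)
936^4 = (936^2)^2 ≡ 1073^2 = 1151329 ≡ 47 (mod 1217)
936^8 = (936^4)^2 ≡ 47^2 = 2209 ≡ 992 (mod 1217)
936^16 = (936^8)^2 ≡ 992^2 = 984064 ≡ 728 (mod 1217)
936^22 = 936^16 · 936^4 · 936^2 ≡ 728 · 47 · 1073 ≡ 529 (mod 1217).

529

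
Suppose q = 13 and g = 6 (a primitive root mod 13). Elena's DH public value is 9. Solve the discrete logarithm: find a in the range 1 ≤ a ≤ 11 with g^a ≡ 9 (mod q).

4

Try successive powers of 6 modulo 13:
6^1 ≡ 6
6^2 ≡ 10
6^3 ≡ 8
6^4 ≡ 9
Found: a = 4.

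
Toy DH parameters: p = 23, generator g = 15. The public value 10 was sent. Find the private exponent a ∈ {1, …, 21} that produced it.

17

Try successive powers of 15 modulo 23:
15^1 ≡ 15
15^2 ≡ 18
15^3 ≡ 17
15^4 ≡ 2
15^5 ≡ 7
15^6 ≡ 13
15^7 ≡ 11
15^8 ≡ 4
15^9 ≡ 14
15^10 ≡ 3
15^11 ≡ 22
15^12 ≡ 8
15^13 ≡ 5
15^14 ≡ 6
15^15 ≡ 21
15^16 ≡ 16
15^17 ≡ 10
Found: a = 17.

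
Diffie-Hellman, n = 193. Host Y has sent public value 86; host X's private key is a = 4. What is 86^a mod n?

Shared key K = 86^4 mod 193.
86^1 ≡ 86 (mod 193)
86^2 = (86^1)^2 ≡ 86^2 = 7396 ≡ 62 (mod 193)
86^4 = (86^2)^2 ≡ 62^2 = 3844 ≡ 177 (mod 193)

177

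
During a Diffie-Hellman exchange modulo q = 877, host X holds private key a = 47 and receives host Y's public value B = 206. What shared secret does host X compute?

Shared key K = 206^47 mod 877.
206^1 ≡ 206 (mod 877)
206^2 = (206^1)^2 ≡ 206^2 = 42436 ≡ 340 (mod 877)
206^4 = (206^2)^2 ≡ 340^2 = 115600 ≡ 713 (mod 877)
206^8 = (206^4)^2 ≡ 713^2 = 508369 ≡ 586 (mod 877)
206^16 = (206^8)^2 ≡ 586^2 = 343396 ≡ 489 (mod 877)
206^32 = (206^16)^2 ≡ 489^2 = 239121 ≡ 577 (mod 877)
206^47 = 206^32 · 206^8 · 206^4 · 206^2 · 206^1 ≡ 577 · 586 · 713 · 340 · 206 ≡ 829 (mod 877).

829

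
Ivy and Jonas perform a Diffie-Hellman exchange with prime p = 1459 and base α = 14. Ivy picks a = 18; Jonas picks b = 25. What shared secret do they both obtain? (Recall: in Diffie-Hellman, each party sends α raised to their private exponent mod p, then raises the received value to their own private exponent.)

Jonas sends B = α^b mod p = 14^25 mod 1459.
14^1 ≡ 14 (mod 1459)
14^2 = (14^1)^2 ≡ 14^2 = 196 ≡ 196 (mod 1459)
14^4 = (14^2)^2 ≡ 196^2 = 38416 ≡ 482 (mod 1459)
14^8 = (14^4)^2 ≡ 482^2 = 232324 ≡ 343 (mod 1459)
14^16 = (14^8)^2 ≡ 343^2 = 117649 ≡ 929 (mod 1459)
14^25 = 14^16 · 14^8 · 14^1 ≡ 929 · 343 · 14 ≡ 895 (mod 1459).
So B = 895. Ivy then computes K = B^a mod p = 895^18 mod 1459.
895^1 ≡ 895 (mod 1459)
895^2 = (895^1)^2 ≡ 895^2 = 801025 ≡ 34 (mod 1459)
895^4 = (895^2)^2 ≡ 34^2 = 1156 ≡ 1156 (mod 1459)
895^8 = (895^4)^2 ≡ 1156^2 = 1336336 ≡ 1351 (mod 1459)
895^16 = (895^8)^2 ≡ 1351^2 = 1825201 ≡ 1451 (mod 1459)
895^18 = 895^16 · 895^2 ≡ 1451 · 34 ≡ 1187 (mod 1459).

1187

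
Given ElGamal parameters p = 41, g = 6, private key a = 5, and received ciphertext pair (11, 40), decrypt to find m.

Shared mask s = c₁^a mod p = 11^5 mod 41.
11^1 ≡ 11 (mod 41)
11^2 = (11^1)^2 ≡ 11^2 = 121 ≡ 39 (mod 41)
11^4 = (11^2)^2 ≡ 39^2 = 1521 ≡ 4 (mod 41)
11^5 = 11^4 · 11^1 ≡ 4 · 11 ≡ 3 (mod 41).
So s = 3; s⁻¹ ≡ 14 (mod 41).
m = c₂ · s⁻¹ mod 41 = 40 · 14 mod 41 = 27.

27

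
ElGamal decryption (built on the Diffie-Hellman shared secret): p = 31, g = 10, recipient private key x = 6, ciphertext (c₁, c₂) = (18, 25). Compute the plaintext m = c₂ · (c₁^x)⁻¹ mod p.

19

Shared mask s = c₁^x mod p = 18^6 mod 31.
18^1 ≡ 18 (mod 31)
18^2 = (18^1)^2 ≡ 18^2 = 324 ≡ 14 (mod 31)
18^4 = (18^2)^2 ≡ 14^2 = 196 ≡ 10 (mod 31)
18^6 = 18^4 · 18^2 ≡ 10 · 14 ≡ 16 (mod 31).
So s = 16; s⁻¹ ≡ 2 (mod 31).
m = c₂ · s⁻¹ mod 31 = 25 · 2 mod 31 = 19.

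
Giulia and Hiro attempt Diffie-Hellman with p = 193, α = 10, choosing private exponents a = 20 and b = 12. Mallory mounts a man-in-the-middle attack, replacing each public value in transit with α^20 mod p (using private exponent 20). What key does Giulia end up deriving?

130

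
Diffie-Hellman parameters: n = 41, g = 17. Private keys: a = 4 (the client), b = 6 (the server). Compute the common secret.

37

The client sends A = g^a mod n = 17^4 mod 41.
17^1 ≡ 17 (mod 41)
17^2 = (17^1)^2 ≡ 17^2 = 289 ≡ 2 (mod 41)
17^4 = (17^2)^2 ≡ 2^2 = 4 ≡ 4 (mod 41)
So A = 4. The server then computes K = A^b mod n = 4^6 mod 41.
4^1 ≡ 4 (mod 41)
4^2 = (4^1)^2 ≡ 4^2 = 16 ≡ 16 (mod 41)
4^4 = (4^2)^2 ≡ 16^2 = 256 ≡ 10 (mod 41)
4^6 = 4^4 · 4^2 ≡ 10 · 16 ≡ 37 (mod 41).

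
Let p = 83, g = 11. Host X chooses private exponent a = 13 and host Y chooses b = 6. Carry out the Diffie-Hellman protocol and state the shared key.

Host X sends A = g^a mod p = 11^13 mod 83.
11^1 ≡ 11 (mod 83)
11^2 = (11^1)^2 ≡ 11^2 = 121 ≡ 38 (mod 83)
11^4 = (11^2)^2 ≡ 38^2 = 1444 ≡ 33 (mod 83)
11^8 = (11^4)^2 ≡ 33^2 = 1089 ≡ 10 (mod 83)
11^13 = 11^8 · 11^4 · 11^1 ≡ 10 · 33 · 11 ≡ 61 (mod 83).
So A = 61. Host Y then computes K = A^b mod p = 61^6 mod 83.
61^1 ≡ 61 (mod 83)
61^2 = (61^1)^2 ≡ 61^2 = 3721 ≡ 69 (mod 83)
61^4 = (61^2)^2 ≡ 69^2 = 4761 ≡ 30 (mod 83)
61^6 = 61^4 · 61^2 ≡ 30 · 69 ≡ 78 (mod 83).

78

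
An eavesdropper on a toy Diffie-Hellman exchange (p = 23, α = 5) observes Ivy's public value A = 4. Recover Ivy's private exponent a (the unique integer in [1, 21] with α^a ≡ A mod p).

4

Try successive powers of 5 modulo 23:
5^1 ≡ 5
5^2 ≡ 2
5^3 ≡ 10
5^4 ≡ 4
Found: a = 4.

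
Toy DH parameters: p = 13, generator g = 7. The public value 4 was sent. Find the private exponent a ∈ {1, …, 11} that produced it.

Try successive powers of 7 modulo 13:
7^1 ≡ 7
7^2 ≡ 10
7^3 ≡ 5
7^4 ≡ 9
7^5 ≡ 11
7^6 ≡ 12
7^7 ≡ 6
7^8 ≡ 3
7^9 ≡ 8
7^10 ≡ 4
Found: a = 10.

10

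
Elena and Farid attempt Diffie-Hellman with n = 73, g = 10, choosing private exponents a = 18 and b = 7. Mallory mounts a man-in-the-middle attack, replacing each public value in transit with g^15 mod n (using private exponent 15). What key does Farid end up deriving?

Farid receives Mallory's public value M = 10^15 mod 73 instead of the honest one.
10^1 ≡ 10 (mod 73)
10^2 = (10^1)^2 ≡ 10^2 = 100 ≡ 27 (mod 73)
10^4 = (10^2)^2 ≡ 27^2 = 729 ≡ 72 (mod 73)
10^8 = (10^4)^2 ≡ 72^2 = 5184 ≡ 1 (mod 73)
10^15 = 10^8 · 10^4 · 10^2 · 10^1 ≡ 1 · 72 · 27 · 10 ≡ 22 (mod 73).
So M = 22. Farid computes K = M^7 mod 73.
22^1 ≡ 22 (mod 73)
22^2 = (22^1)^2 ≡ 22^2 = 484 ≡ 46 (mod 73)
22^4 = (22^2)^2 ≡ 46^2 = 2116 ≡ 72 (mod 73)
22^7 = 22^4 · 22^2 · 22^1 ≡ 72 · 46 · 22 ≡ 10 (mod 73).

10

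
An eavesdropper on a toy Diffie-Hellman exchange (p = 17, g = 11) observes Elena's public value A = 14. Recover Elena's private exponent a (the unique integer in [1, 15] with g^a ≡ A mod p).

Try successive powers of 11 modulo 17:
11^1 ≡ 11
11^2 ≡ 2
11^3 ≡ 5
11^4 ≡ 4
11^5 ≡ 10
11^6 ≡ 8
11^7 ≡ 3
11^8 ≡ 16
11^9 ≡ 6
11^10 ≡ 15
11^11 ≡ 12
11^12 ≡ 13
11^13 ≡ 7
11^14 ≡ 9
11^15 ≡ 14
Found: a = 15.

15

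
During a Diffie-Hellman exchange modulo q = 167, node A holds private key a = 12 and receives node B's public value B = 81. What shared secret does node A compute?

108

Shared key K = 81^12 mod 167.
81^1 ≡ 81 (mod 167)
81^2 = (81^1)^2 ≡ 81^2 = 6561 ≡ 48 (mod 167)
81^4 = (81^2)^2 ≡ 48^2 = 2304 ≡ 133 (mod 167)
81^8 = (81^4)^2 ≡ 133^2 = 17689 ≡ 154 (mod 167)
81^12 = 81^8 · 81^4 ≡ 154 · 133 ≡ 108 (mod 167).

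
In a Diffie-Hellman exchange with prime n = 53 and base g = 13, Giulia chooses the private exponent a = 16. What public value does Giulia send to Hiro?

24

Public value = 13^16 mod 53.
13^1 ≡ 13 (mod 53)
13^2 = (13^1)^2 ≡ 13^2 = 169 ≡ 10 (mod 53)
13^4 = (13^2)^2 ≡ 10^2 = 100 ≡ 47 (mod 53)
13^8 = (13^4)^2 ≡ 47^2 = 2209 ≡ 36 (mod 53)
13^16 = (13^8)^2 ≡ 36^2 = 1296 ≡ 24 (mod 53)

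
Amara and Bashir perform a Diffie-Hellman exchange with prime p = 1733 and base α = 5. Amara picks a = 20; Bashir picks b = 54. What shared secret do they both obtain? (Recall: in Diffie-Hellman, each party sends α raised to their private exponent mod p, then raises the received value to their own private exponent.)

Amara sends A = α^a mod p = 5^20 mod 1733.
5^1 ≡ 5 (mod 1733)
5^2 = (5^1)^2 ≡ 5^2 = 25 ≡ 25 (mod 1733)
5^4 = (5^2)^2 ≡ 25^2 = 625 ≡ 625 (mod 1733)
5^8 = (5^4)^2 ≡ 625^2 = 390625 ≡ 700 (mod 1733)
5^16 = (5^8)^2 ≡ 700^2 = 490000 ≡ 1294 (mod 1733)
5^20 = 5^16 · 5^4 ≡ 1294 · 625 ≡ 1172 (mod 1733).
So A = 1172. Bashir then computes K = A^b mod p = 1172^54 mod 1733.
1172^1 ≡ 1172 (mod 1733)
1172^2 = (1172^1)^2 ≡ 1172^2 = 1373584 ≡ 1048 (mod 1733)
1172^4 = (1172^2)^2 ≡ 1048^2 = 1098304 ≡ 1315 (mod 1733)
1172^8 = (1172^4)^2 ≡ 1315^2 = 1729225 ≡ 1424 (mod 1733)
1172^16 = (1172^8)^2 ≡ 1424^2 = 2027776 ≡ 166 (mod 1733)
1172^32 = (1172^16)^2 ≡ 166^2 = 27556 ≡ 1561 (mod 1733)
1172^54 = 1172^32 · 1172^16 · 1172^4 · 1172^2 ≡ 1561 · 166 · 1315 · 1048 ≡ 1632 (mod 1733).

1632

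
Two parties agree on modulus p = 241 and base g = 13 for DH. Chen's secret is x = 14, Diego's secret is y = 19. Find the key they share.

Chen sends A = g^x mod p = 13^14 mod 241.
13^1 ≡ 13 (mod 241)
13^2 = (13^1)^2 ≡ 13^2 = 169 ≡ 169 (mod 241)
13^4 = (13^2)^2 ≡ 169^2 = 28561 ≡ 123 (mod 241)
13^8 = (13^4)^2 ≡ 123^2 = 15129 ≡ 187 (mod 241)
13^14 = 13^8 · 13^4 · 13^2 ≡ 187 · 123 · 169 ≡ 80 (mod 241).
So A = 80. Diego then computes K = A^y mod p = 80^19 mod 241.
80^1 ≡ 80 (mod 241)
80^2 = (80^1)^2 ≡ 80^2 = 6400 ≡ 134 (mod 241)
80^4 = (80^2)^2 ≡ 134^2 = 17956 ≡ 122 (mod 241)
80^8 = (80^4)^2 ≡ 122^2 = 14884 ≡ 183 (mod 241)
80^16 = (80^8)^2 ≡ 183^2 = 33489 ≡ 231 (mod 241)
80^19 = 80^16 · 80^2 · 80^1 ≡ 231 · 134 · 80 ≡ 45 (mod 241).

45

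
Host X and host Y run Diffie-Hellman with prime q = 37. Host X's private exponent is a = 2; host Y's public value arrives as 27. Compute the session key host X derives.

26

Shared key K = 27^2 mod 37.
27^1 ≡ 27 (mod 37)
27^2 = (27^1)^2 ≡ 27^2 = 729 ≡ 26 (mod 37)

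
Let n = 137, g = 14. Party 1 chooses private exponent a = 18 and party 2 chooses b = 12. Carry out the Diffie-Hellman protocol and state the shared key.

Party 2 sends B = g^b mod n = 14^12 mod 137.
14^1 ≡ 14 (mod 137)
14^2 = (14^1)^2 ≡ 14^2 = 196 ≡ 59 (mod 137)
14^4 = (14^2)^2 ≡ 59^2 = 3481 ≡ 56 (mod 137)
14^8 = (14^4)^2 ≡ 56^2 = 3136 ≡ 122 (mod 137)
14^12 = 14^8 · 14^4 ≡ 122 · 56 ≡ 119 (mod 137).
So B = 119. Party 1 then computes K = B^a mod n = 119^18 mod 137.
119^1 ≡ 119 (mod 137)
119^2 = (119^1)^2 ≡ 119^2 = 14161 ≡ 50 (mod 137)
119^4 = (119^2)^2 ≡ 50^2 = 2500 ≡ 34 (mod 137)
119^8 = (119^4)^2 ≡ 34^2 = 1156 ≡ 60 (mod 137)
119^16 = (119^8)^2 ≡ 60^2 = 3600 ≡ 38 (mod 137)
119^18 = 119^16 · 119^2 ≡ 38 · 50 ≡ 119 (mod 137).

119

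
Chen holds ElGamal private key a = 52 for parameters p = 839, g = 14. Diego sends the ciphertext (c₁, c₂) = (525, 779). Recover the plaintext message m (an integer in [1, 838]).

Shared mask s = c₁^a mod p = 525^52 mod 839.
525^1 ≡ 525 (mod 839)
525^2 = (525^1)^2 ≡ 525^2 = 275625 ≡ 433 (mod 839)
525^4 = (525^2)^2 ≡ 433^2 = 187489 ≡ 392 (mod 839)
525^8 = (525^4)^2 ≡ 392^2 = 153664 ≡ 127 (mod 839)
525^16 = (525^8)^2 ≡ 127^2 = 16129 ≡ 188 (mod 839)
525^32 = (525^16)^2 ≡ 188^2 = 35344 ≡ 106 (mod 839)
525^52 = 525^32 · 525^16 · 525^4 ≡ 106 · 188 · 392 ≡ 686 (mod 839).
So s = 686; s⁻¹ ≡ 669 (mod 839).
m = c₂ · s⁻¹ mod 839 = 779 · 669 mod 839 = 132.

132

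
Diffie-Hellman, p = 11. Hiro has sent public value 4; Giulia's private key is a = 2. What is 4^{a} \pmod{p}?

5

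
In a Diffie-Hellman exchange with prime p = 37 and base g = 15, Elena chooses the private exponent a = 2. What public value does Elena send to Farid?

Public value = 15^2 (mod 37).
15^1 ≡ 15 (mod 37)
15^2 = (15^1)^2 ≡ 15^2 = 225 ≡ 3 (mod 37)

3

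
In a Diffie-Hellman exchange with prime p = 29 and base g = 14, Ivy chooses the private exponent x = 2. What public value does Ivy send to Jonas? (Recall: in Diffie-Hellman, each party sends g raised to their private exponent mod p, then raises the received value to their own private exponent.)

22

Public value = 14^2 (mod 29).
14^1 ≡ 14 (mod 29)
14^2 = (14^1)^2 ≡ 14^2 = 196 ≡ 22 (mod 29)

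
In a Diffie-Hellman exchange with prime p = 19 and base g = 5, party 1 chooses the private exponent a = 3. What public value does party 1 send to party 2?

11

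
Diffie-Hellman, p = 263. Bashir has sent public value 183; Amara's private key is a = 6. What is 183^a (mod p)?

Shared key K = 183^6 mod 263.
183^1 ≡ 183 (mod 263)
183^2 = (183^1)^2 ≡ 183^2 = 33489 ≡ 88 (mod 263)
183^4 = (183^2)^2 ≡ 88^2 = 7744 ≡ 117 (mod 263)
183^6 = 183^4 · 183^2 ≡ 117 · 88 ≡ 39 (mod 263).

39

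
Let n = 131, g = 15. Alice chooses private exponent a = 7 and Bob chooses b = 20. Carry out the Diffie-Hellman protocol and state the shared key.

107

Bob sends B = g^b mod n = 15^20 mod 131.
15^1 ≡ 15 (mod 131)
15^2 = (15^1)^2 ≡ 15^2 = 225 ≡ 94 (mod 131)
15^4 = (15^2)^2 ≡ 94^2 = 8836 ≡ 59 (mod 131)
15^8 = (15^4)^2 ≡ 59^2 = 3481 ≡ 75 (mod 131)
15^16 = (15^8)^2 ≡ 75^2 = 5625 ≡ 123 (mod 131)
15^20 = 15^16 · 15^4 ≡ 123 · 59 ≡ 52 (mod 131).
So B = 52. Alice then computes K = B^a mod n = 52^7 mod 131.
52^1 ≡ 52 (mod 131)
52^2 = (52^1)^2 ≡ 52^2 = 2704 ≡ 84 (mod 131)
52^4 = (52^2)^2 ≡ 84^2 = 7056 ≡ 113 (mod 131)
52^7 = 52^4 · 52^2 · 52^1 ≡ 113 · 84 · 52 ≡ 107 (mod 131).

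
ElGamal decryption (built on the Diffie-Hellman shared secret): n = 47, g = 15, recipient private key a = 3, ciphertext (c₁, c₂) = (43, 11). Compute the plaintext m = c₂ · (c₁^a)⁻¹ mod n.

Shared mask s = c₁^a mod n = 43^3 mod 47.
43^1 ≡ 43 (mod 47)
43^2 = (43^1)^2 ≡ 43^2 = 1849 ≡ 16 (mod 47)
43^3 = 43^2 · 43^1 ≡ 16 · 43 ≡ 30 (mod 47).
So s = 30; s⁻¹ ≡ 11 (mod 47).
m = c₂ · s⁻¹ mod 47 = 11 · 11 mod 47 = 27.

27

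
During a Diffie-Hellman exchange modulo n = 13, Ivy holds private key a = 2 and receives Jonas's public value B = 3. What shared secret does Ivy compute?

9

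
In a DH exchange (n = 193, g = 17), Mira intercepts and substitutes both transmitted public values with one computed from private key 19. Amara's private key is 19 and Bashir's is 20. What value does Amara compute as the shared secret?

152

Amara receives Mira's public value M = 17^19 mod 193 instead of the honest one.
17^1 ≡ 17 (mod 193)
17^2 = (17^1)^2 ≡ 17^2 = 289 ≡ 96 (mod 193)
17^4 = (17^2)^2 ≡ 96^2 = 9216 ≡ 145 (mod 193)
17^8 = (17^4)^2 ≡ 145^2 = 21025 ≡ 181 (mod 193)
17^16 = (17^8)^2 ≡ 181^2 = 32761 ≡ 144 (mod 193)
17^19 = 17^16 · 17^2 · 17^1 ≡ 144 · 96 · 17 ≡ 127 (mod 193).
So M = 127. Amara computes K = M^19 mod 193.
127^1 ≡ 127 (mod 193)
127^2 = (127^1)^2 ≡ 127^2 = 16129 ≡ 110 (mod 193)
127^4 = (127^2)^2 ≡ 110^2 = 12100 ≡ 134 (mod 193)
127^8 = (127^4)^2 ≡ 134^2 = 17956 ≡ 7 (mod 193)
127^16 = (127^8)^2 ≡ 7^2 = 49 ≡ 49 (mod 193)
127^19 = 127^16 · 127^2 · 127^1 ≡ 49 · 110 · 127 ≡ 152 (mod 193).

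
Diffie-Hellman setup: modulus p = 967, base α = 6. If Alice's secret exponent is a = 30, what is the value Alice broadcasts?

Public value = 6^30 (mod 967).
6^1 ≡ 6 (mod 967)
6^2 = (6^1)^2 ≡ 6^2 = 36 ≡ 36 (mod 967)
6^4 = (6^2)^2 ≡ 36^2 = 1296 ≡ 329 (mod 967)
6^8 = (6^4)^2 ≡ 329^2 = 108241 ≡ 904 (mod 967)
6^16 = (6^8)^2 ≡ 904^2 = 817216 ≡ 101 (mod 967)
6^30 = 6^16 · 6^8 · 6^4 · 6^2 ≡ 101 · 904 · 329 · 36 ≡ 740 (mod 967).

740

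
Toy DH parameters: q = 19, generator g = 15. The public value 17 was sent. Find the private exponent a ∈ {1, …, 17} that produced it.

Try successive powers of 15 modulo 19:
15^1 ≡ 15
15^2 ≡ 16
15^3 ≡ 12
15^4 ≡ 9
15^5 ≡ 2
15^6 ≡ 11
15^7 ≡ 13
15^8 ≡ 5
15^9 ≡ 18
15^10 ≡ 4
15^11 ≡ 3
15^12 ≡ 7
15^13 ≡ 10
15^14 ≡ 17
Found: a = 14.

14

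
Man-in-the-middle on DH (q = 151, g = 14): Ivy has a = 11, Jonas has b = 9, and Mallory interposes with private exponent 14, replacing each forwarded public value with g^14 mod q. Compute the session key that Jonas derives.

Jonas receives Mallory's public value M = 14^14 mod 151 instead of the honest one.
14^1 ≡ 14 (mod 151)
14^2 = (14^1)^2 ≡ 14^2 = 196 ≡ 45 (mod 151)
14^4 = (14^2)^2 ≡ 45^2 = 2025 ≡ 62 (mod 151)
14^8 = (14^4)^2 ≡ 62^2 = 3844 ≡ 69 (mod 151)
14^14 = 14^8 · 14^4 · 14^2 ≡ 69 · 62 · 45 ≡ 136 (mod 151).
So M = 136. Jonas computes K = M^9 mod 151.
136^1 ≡ 136 (mod 151)
136^2 = (136^1)^2 ≡ 136^2 = 18496 ≡ 74 (mod 151)
136^4 = (136^2)^2 ≡ 74^2 = 5476 ≡ 40 (mod 151)
136^8 = (136^4)^2 ≡ 40^2 = 1600 ≡ 90 (mod 151)
136^9 = 136^8 · 136^1 ≡ 90 · 136 ≡ 9 (mod 151).

9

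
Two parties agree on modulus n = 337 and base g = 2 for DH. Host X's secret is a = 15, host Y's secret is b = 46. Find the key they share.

Host Y sends B = g^b mod n = 2^46 mod 337.
2^1 ≡ 2 (mod 337)
2^2 = (2^1)^2 ≡ 2^2 = 4 ≡ 4 (mod 337)
2^4 = (2^2)^2 ≡ 4^2 = 16 ≡ 16 (mod 337)
2^8 = (2^4)^2 ≡ 16^2 = 256 ≡ 256 (mod 337)
2^16 = (2^8)^2 ≡ 256^2 = 65536 ≡ 158 (mod 337)
2^32 = (2^16)^2 ≡ 158^2 = 24964 ≡ 26 (mod 337)
2^46 = 2^32 · 2^8 · 2^4 · 2^2 ≡ 26 · 256 · 16 · 4 ≡ 16 (mod 337).
So B = 16. Host X then computes K = B^a mod n = 16^15 mod 337.
16^1 ≡ 16 (mod 337)
16^2 = (16^1)^2 ≡ 16^2 = 256 ≡ 256 (mod 337)
16^4 = (16^2)^2 ≡ 256^2 = 65536 ≡ 158 (mod 337)
16^8 = (16^4)^2 ≡ 158^2 = 24964 ≡ 26 (mod 337)
16^15 = 16^8 · 16^4 · 16^2 · 16^1 ≡ 26 · 158 · 256 · 16 ≡ 295 (mod 337).

295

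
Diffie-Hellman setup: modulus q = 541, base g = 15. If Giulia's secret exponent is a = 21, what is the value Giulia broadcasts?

Public value = 15^21 (mod 541).
15^1 ≡ 15 (mod 541)
15^2 = (15^1)^2 ≡ 15^2 = 225 ≡ 225 (mod 541)
15^4 = (15^2)^2 ≡ 225^2 = 50625 ≡ 312 (mod 541)
15^8 = (15^4)^2 ≡ 312^2 = 97344 ≡ 505 (mod 541)
15^16 = (15^8)^2 ≡ 505^2 = 255025 ≡ 214 (mod 541)
15^21 = 15^16 · 15^4 · 15^1 ≡ 214 · 312 · 15 ≡ 129 (mod 541).

129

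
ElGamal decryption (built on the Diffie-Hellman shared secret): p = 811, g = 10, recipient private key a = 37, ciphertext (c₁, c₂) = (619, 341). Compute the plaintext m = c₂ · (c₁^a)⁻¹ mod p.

481

Shared mask s = c₁^a mod p = 619^37 mod 811.
619^1 ≡ 619 (mod 811)
619^2 = (619^1)^2 ≡ 619^2 = 383161 ≡ 369 (mod 811)
619^4 = (619^2)^2 ≡ 369^2 = 136161 ≡ 724 (mod 811)
619^8 = (619^4)^2 ≡ 724^2 = 524176 ≡ 270 (mod 811)
619^16 = (619^8)^2 ≡ 270^2 = 72900 ≡ 721 (mod 811)
619^32 = (619^16)^2 ≡ 721^2 = 519841 ≡ 801 (mod 811)
619^37 = 619^32 · 619^4 · 619^1 ≡ 801 · 724 · 619 ≡ 26 (mod 811).
So s = 26; s⁻¹ ≡ 156 (mod 811).
m = c₂ · s⁻¹ mod 811 = 341 · 156 mod 811 = 481.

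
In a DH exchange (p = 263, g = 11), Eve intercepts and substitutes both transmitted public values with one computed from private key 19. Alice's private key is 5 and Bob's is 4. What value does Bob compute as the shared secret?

Bob receives Eve's public value M = 11^19 mod 263 instead of the honest one.
11^1 ≡ 11 (mod 263)
11^2 = (11^1)^2 ≡ 11^2 = 121 ≡ 121 (mod 263)
11^4 = (11^2)^2 ≡ 121^2 = 14641 ≡ 176 (mod 263)
11^8 = (11^4)^2 ≡ 176^2 = 30976 ≡ 205 (mod 263)
11^16 = (11^8)^2 ≡ 205^2 = 42025 ≡ 208 (mod 263)
11^19 = 11^16 · 11^2 · 11^1 ≡ 208 · 121 · 11 ≡ 172 (mod 263).
So M = 172. Bob computes K = M^4 mod 263.
172^1 ≡ 172 (mod 263)
172^2 = (172^1)^2 ≡ 172^2 = 29584 ≡ 128 (mod 263)
172^4 = (172^2)^2 ≡ 128^2 = 16384 ≡ 78 (mod 263)

78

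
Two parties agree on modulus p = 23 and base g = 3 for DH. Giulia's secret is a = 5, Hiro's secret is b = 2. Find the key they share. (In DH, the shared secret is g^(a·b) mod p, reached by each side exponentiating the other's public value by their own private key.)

8

Hiro sends B = g^b mod p = 3^2 mod 23.
3^1 ≡ 3 (mod 23)
3^2 = (3^1)^2 ≡ 3^2 = 9 ≡ 9 (mod 23)
So B = 9. Giulia then computes K = B^a mod p = 9^5 mod 23.
9^1 ≡ 9 (mod 23)
9^2 = (9^1)^2 ≡ 9^2 = 81 ≡ 12 (mod 23)
9^4 = (9^2)^2 ≡ 12^2 = 144 ≡ 6 (mod 23)
9^5 = 9^4 · 9^1 ≡ 6 · 9 ≡ 8 (mod 23).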